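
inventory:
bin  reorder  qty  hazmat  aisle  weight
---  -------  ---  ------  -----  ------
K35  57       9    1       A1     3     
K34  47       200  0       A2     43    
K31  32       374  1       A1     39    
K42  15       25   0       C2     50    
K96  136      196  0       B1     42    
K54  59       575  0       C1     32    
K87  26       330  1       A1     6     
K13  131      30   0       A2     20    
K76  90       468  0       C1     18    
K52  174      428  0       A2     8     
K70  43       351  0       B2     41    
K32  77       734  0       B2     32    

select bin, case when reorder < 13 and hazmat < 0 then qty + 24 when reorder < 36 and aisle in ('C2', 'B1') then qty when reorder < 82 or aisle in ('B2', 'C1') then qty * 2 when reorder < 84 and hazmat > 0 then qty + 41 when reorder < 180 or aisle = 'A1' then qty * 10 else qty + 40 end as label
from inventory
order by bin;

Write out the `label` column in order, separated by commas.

bin=K13: reorder < 180 or aisle = 'A1' → 300
bin=K31: reorder < 82 or aisle in ('B2', 'C1') → 748
bin=K32: reorder < 82 or aisle in ('B2', 'C1') → 1468
bin=K34: reorder < 82 or aisle in ('B2', 'C1') → 400
bin=K35: reorder < 82 or aisle in ('B2', 'C1') → 18
bin=K42: reorder < 36 and aisle in ('C2', 'B1') → 25
bin=K52: reorder < 180 or aisle = 'A1' → 4280
bin=K54: reorder < 82 or aisle in ('B2', 'C1') → 1150
bin=K70: reorder < 82 or aisle in ('B2', 'C1') → 702
bin=K76: reorder < 82 or aisle in ('B2', 'C1') → 936
bin=K87: reorder < 82 or aisle in ('B2', 'C1') → 660
bin=K96: reorder < 180 or aisle = 'A1' → 1960

300, 748, 1468, 400, 18, 25, 4280, 1150, 702, 936, 660, 1960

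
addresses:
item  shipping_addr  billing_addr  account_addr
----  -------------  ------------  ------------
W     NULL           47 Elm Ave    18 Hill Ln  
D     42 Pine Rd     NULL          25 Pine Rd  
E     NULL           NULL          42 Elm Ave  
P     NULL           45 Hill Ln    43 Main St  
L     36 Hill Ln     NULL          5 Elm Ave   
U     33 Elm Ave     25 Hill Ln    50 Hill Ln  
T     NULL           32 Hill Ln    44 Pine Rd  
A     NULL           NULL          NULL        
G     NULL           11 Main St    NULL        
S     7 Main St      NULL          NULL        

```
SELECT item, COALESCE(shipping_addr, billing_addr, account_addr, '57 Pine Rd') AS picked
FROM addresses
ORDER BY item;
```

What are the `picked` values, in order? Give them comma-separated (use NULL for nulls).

57 Pine Rd, 42 Pine Rd, 42 Elm Ave, 11 Main St, 36 Hill Ln, 45 Hill Ln, 7 Main St, 32 Hill Ln, 33 Elm Ave, 47 Elm Ave

item=A: shipping_addr=NULL, billing_addr=NULL, account_addr=NULL, → literal 57 Pine Rd → 57 Pine Rd
item=D: shipping_addr=42 Pine Rd → 42 Pine Rd
item=E: shipping_addr=NULL, billing_addr=NULL, account_addr=42 Elm Ave → 42 Elm Ave
item=G: shipping_addr=NULL, billing_addr=11 Main St → 11 Main St
item=L: shipping_addr=36 Hill Ln → 36 Hill Ln
item=P: shipping_addr=NULL, billing_addr=45 Hill Ln → 45 Hill Ln
item=S: shipping_addr=7 Main St → 7 Main St
item=T: shipping_addr=NULL, billing_addr=32 Hill Ln → 32 Hill Ln
item=U: shipping_addr=33 Elm Ave → 33 Elm Ave
item=W: shipping_addr=NULL, billing_addr=47 Elm Ave → 47 Elm Ave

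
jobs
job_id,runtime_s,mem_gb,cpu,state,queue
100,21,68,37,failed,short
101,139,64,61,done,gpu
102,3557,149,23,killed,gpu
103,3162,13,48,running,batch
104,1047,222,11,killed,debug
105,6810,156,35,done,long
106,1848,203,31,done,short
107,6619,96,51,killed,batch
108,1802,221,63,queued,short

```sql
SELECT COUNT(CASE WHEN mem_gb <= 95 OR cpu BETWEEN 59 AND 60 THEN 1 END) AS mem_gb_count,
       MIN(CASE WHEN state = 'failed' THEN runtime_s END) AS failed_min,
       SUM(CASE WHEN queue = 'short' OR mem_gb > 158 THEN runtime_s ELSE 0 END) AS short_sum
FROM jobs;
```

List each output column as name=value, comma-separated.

[mem_gb_count: mem_gb <= 95 OR cpu BETWEEN 59 AND 60]
job_id=100: ✓ → 1
job_id=101: ✓ → 1
job_id=102: ✗
job_id=103: ✓ → 1
job_id=104: ✗
job_id=105: ✗
job_id=106: ✗
job_id=107: ✗
job_id=108: ✗
mem_gb_count = COUNT(1, 1, 1) = 3
—
[failed_min: state = 'failed']
job_id=100: ✓ → 21
job_id=101: ✗
job_id=102: ✗
job_id=103: ✗
job_id=104: ✗
job_id=105: ✗
job_id=106: ✗
job_id=107: ✗
job_id=108: ✗
failed_min = MIN(21) = 21
—
[short_sum: queue = 'short' OR mem_gb > 158]
job_id=100: ✓ → 21
job_id=101: ✗
job_id=102: ✗
job_id=103: ✗
job_id=104: ✓ → 1047
job_id=105: ✗
job_id=106: ✓ → 1848
job_id=107: ✗
job_id=108: ✓ → 1802
short_sum = 21 + 1047 + 1848 + 1802 = 4718

mem_gb_count=3, failed_min=21, short_sum=4718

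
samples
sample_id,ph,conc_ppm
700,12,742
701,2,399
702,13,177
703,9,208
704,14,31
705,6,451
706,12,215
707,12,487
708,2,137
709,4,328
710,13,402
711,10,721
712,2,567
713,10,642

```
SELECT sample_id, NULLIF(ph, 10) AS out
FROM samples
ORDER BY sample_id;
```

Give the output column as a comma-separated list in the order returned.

12, 2, 13, 9, 14, 6, 12, 12, 2, 4, 13, NULL, 2, NULL

sample_id=700: ph=12 vs 10: differ → 12
sample_id=701: ph=2 vs 10: differ → 2
sample_id=702: ph=13 vs 10: differ → 13
sample_id=703: ph=9 vs 10: differ → 9
sample_id=704: ph=14 vs 10: differ → 14
sample_id=705: ph=6 vs 10: differ → 6
sample_id=706: ph=12 vs 10: differ → 12
sample_id=707: ph=12 vs 10: differ → 12
sample_id=708: ph=2 vs 10: differ → 2
sample_id=709: ph=4 vs 10: differ → 4
sample_id=710: ph=13 vs 10: differ → 13
sample_id=711: ph=10 vs 10: equal → NULL
sample_id=712: ph=2 vs 10: differ → 2
sample_id=713: ph=10 vs 10: equal → NULL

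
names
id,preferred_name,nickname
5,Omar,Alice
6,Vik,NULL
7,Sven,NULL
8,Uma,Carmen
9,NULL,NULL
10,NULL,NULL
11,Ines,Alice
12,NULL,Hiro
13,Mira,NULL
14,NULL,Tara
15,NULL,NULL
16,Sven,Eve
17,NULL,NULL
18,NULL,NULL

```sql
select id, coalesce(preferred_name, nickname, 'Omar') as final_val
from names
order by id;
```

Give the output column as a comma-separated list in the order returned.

id=5: preferred_name=Omar → Omar
id=6: preferred_name=Vik → Vik
id=7: preferred_name=Sven → Sven
id=8: preferred_name=Uma → Uma
id=9: preferred_name=NULL, nickname=NULL, → literal Omar → Omar
id=10: preferred_name=NULL, nickname=NULL, → literal Omar → Omar
id=11: preferred_name=Ines → Ines
id=12: preferred_name=NULL, nickname=Hiro → Hiro
id=13: preferred_name=Mira → Mira
id=14: preferred_name=NULL, nickname=Tara → Tara
id=15: preferred_name=NULL, nickname=NULL, → literal Omar → Omar
id=16: preferred_name=Sven → Sven
id=17: preferred_name=NULL, nickname=NULL, → literal Omar → Omar
id=18: preferred_name=NULL, nickname=NULL, → literal Omar → Omar

Omar, Vik, Sven, Uma, Omar, Omar, Ines, Hiro, Mira, Tara, Omar, Sven, Omar, Omar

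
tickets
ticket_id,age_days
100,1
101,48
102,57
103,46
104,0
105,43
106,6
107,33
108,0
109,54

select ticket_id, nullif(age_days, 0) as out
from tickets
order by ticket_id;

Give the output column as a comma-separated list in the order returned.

ticket_id=100: age_days=1 vs 0: differ → 1
ticket_id=101: age_days=48 vs 0: differ → 48
ticket_id=102: age_days=57 vs 0: differ → 57
ticket_id=103: age_days=46 vs 0: differ → 46
ticket_id=104: age_days=0 vs 0: equal → NULL
ticket_id=105: age_days=43 vs 0: differ → 43
ticket_id=106: age_days=6 vs 0: differ → 6
ticket_id=107: age_days=33 vs 0: differ → 33
ticket_id=108: age_days=0 vs 0: equal → NULL
ticket_id=109: age_days=54 vs 0: differ → 54

1, 48, 57, 46, NULL, 43, 6, 33, NULL, 54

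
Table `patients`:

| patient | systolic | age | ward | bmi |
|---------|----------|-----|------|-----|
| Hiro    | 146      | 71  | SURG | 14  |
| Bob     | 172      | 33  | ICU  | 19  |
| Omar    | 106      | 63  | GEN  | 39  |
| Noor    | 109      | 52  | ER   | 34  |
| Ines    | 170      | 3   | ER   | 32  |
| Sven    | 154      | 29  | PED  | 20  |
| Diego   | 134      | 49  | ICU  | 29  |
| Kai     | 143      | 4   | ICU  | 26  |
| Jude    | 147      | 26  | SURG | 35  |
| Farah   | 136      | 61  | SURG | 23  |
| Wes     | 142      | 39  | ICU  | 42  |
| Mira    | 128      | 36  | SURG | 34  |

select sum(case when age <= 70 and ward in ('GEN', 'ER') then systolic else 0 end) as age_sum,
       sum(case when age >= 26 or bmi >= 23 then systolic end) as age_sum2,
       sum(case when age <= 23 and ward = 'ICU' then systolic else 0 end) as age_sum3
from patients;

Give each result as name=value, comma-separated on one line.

age_sum=385, age_sum2=1687, age_sum3=143

[age_sum: age <= 70 and ward in ('GEN', 'ER')]
patient=Hiro: ✗
patient=Bob: ✗
patient=Omar: ✓ → 106
patient=Noor: ✓ → 109
patient=Ines: ✓ → 170
patient=Sven: ✗
patient=Diego: ✗
patient=Kai: ✗
patient=Jude: ✗
patient=Farah: ✗
patient=Wes: ✗
patient=Mira: ✗
age_sum = 106 + 109 + 170 = 385
—
[age_sum2: age >= 26 or bmi >= 23]
patient=Hiro: ✓ → 146
patient=Bob: ✓ → 172
patient=Omar: ✓ → 106
patient=Noor: ✓ → 109
patient=Ines: ✓ → 170
patient=Sven: ✓ → 154
patient=Diego: ✓ → 134
patient=Kai: ✓ → 143
patient=Jude: ✓ → 147
patient=Farah: ✓ → 136
patient=Wes: ✓ → 142
patient=Mira: ✓ → 128
age_sum2 = 146 + 172 + 106 + 109 + 170 + 154 + 134 + 143 + 147 + 136 + 142 + 128 = 1687
—
[age_sum3: age <= 23 and ward = 'ICU']
patient=Hiro: ✗
patient=Bob: ✗
patient=Omar: ✗
patient=Noor: ✗
patient=Ines: ✗
patient=Sven: ✗
patient=Diego: ✗
patient=Kai: ✓ → 143
patient=Jude: ✗
patient=Farah: ✗
patient=Wes: ✗
patient=Mira: ✗
age_sum3 = 143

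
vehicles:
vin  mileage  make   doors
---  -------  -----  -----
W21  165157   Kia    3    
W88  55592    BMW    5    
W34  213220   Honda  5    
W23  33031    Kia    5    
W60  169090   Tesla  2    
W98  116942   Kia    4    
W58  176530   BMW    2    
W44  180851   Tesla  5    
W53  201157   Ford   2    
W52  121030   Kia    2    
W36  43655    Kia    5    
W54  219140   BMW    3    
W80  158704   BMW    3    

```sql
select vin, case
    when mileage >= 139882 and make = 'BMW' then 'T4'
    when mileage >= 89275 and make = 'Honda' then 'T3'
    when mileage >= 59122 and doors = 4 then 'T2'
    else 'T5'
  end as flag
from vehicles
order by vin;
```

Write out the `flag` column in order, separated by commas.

T5, T5, T3, T5, T5, T5, T5, T4, T4, T5, T4, T5, T2

vin=W21: ELSE → T5
vin=W23: ELSE → T5
vin=W34: mileage >= 89275 and make = 'Honda' → T3
vin=W36: ELSE → T5
vin=W44: ELSE → T5
vin=W52: ELSE → T5
vin=W53: ELSE → T5
vin=W54: mileage >= 139882 and make = 'BMW' → T4
vin=W58: mileage >= 139882 and make = 'BMW' → T4
vin=W60: ELSE → T5
vin=W80: mileage >= 139882 and make = 'BMW' → T4
vin=W88: ELSE → T5
vin=W98: mileage >= 59122 and doors = 4 → T2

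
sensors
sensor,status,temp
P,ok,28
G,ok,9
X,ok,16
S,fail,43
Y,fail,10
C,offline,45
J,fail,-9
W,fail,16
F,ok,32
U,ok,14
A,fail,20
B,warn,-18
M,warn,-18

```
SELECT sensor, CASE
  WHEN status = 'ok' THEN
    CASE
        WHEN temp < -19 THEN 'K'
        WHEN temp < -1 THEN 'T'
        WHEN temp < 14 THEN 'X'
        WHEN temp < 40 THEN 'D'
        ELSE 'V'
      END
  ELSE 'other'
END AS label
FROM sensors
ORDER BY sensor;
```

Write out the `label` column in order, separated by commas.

other, other, other, D, X, other, other, D, other, D, other, D, other

sensor=A: status='fail' → outer ELSE → other
sensor=B: status='warn' → outer ELSE → other
sensor=C: status='offline' → outer ELSE → other
sensor=F: status='ok' → inner[temp < 40] → D
sensor=G: status='ok' → inner[temp < 14] → X
sensor=J: status='fail' → outer ELSE → other
sensor=M: status='warn' → outer ELSE → other
sensor=P: status='ok' → inner[temp < 40] → D
sensor=S: status='fail' → outer ELSE → other
sensor=U: status='ok' → inner[temp < 40] → D
sensor=W: status='fail' → outer ELSE → other
sensor=X: status='ok' → inner[temp < 40] → D
sensor=Y: status='fail' → outer ELSE → other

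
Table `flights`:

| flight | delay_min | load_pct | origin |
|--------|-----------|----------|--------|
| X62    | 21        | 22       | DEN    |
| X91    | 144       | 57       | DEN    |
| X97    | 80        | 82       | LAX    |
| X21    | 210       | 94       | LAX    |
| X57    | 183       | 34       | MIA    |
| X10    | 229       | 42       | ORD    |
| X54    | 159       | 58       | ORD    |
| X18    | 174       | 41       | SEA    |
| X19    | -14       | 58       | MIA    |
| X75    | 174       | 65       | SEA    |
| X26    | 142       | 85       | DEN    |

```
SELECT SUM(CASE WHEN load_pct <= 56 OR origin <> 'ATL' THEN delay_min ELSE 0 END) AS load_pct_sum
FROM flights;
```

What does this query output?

flight=X62: ✓ → 21
flight=X91: ✓ → 144
flight=X97: ✓ → 80
flight=X21: ✓ → 210
flight=X57: ✓ → 183
flight=X10: ✓ → 229
flight=X54: ✓ → 159
flight=X18: ✓ → 174
flight=X19: ✓ → -14
flight=X75: ✓ → 174
flight=X26: ✓ → 142
load_pct_sum = 21 + 144 + 80 + 210 + 183 + 229 + 159 + 174 + -14 + 174 + 142 = 1502

1502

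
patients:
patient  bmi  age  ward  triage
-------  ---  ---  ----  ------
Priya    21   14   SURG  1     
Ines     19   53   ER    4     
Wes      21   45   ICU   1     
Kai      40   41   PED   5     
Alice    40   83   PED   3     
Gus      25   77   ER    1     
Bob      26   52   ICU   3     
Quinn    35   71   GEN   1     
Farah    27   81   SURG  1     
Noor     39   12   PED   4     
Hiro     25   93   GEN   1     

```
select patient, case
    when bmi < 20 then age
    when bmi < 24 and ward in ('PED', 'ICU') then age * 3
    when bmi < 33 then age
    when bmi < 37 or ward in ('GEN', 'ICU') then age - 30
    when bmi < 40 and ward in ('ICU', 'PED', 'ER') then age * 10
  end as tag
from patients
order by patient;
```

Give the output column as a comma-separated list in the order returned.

patient=Alice: (no match → NULL) → NULL
patient=Bob: bmi < 33 → 52
patient=Farah: bmi < 33 → 81
patient=Gus: bmi < 33 → 77
patient=Hiro: bmi < 33 → 93
patient=Ines: bmi < 20 → 53
patient=Kai: (no match → NULL) → NULL
patient=Noor: bmi < 40 and ward in ('ICU', 'PED', 'ER') → 120
patient=Priya: bmi < 33 → 14
patient=Quinn: bmi < 37 or ward in ('GEN', 'ICU') → 41
patient=Wes: bmi < 24 and ward in ('PED', 'ICU') → 135

NULL, 52, 81, 77, 93, 53, NULL, 120, 14, 41, 135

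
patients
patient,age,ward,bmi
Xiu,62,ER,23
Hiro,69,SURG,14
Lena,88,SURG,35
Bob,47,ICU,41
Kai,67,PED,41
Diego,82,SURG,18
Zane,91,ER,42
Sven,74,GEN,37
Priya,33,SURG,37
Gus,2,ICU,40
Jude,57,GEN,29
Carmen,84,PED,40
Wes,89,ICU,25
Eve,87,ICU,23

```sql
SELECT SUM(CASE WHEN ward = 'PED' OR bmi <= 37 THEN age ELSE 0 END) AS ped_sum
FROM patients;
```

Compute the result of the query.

792

patient=Xiu: ✓ → 62
patient=Hiro: ✓ → 69
patient=Lena: ✓ → 88
patient=Bob: ✗
patient=Kai: ✓ → 67
patient=Diego: ✓ → 82
patient=Zane: ✗
patient=Sven: ✓ → 74
patient=Priya: ✓ → 33
patient=Gus: ✗
patient=Jude: ✓ → 57
patient=Carmen: ✓ → 84
patient=Wes: ✓ → 89
patient=Eve: ✓ → 87
ped_sum = 62 + 69 + 88 + 67 + 82 + 74 + 33 + 57 + 84 + 89 + 87 = 792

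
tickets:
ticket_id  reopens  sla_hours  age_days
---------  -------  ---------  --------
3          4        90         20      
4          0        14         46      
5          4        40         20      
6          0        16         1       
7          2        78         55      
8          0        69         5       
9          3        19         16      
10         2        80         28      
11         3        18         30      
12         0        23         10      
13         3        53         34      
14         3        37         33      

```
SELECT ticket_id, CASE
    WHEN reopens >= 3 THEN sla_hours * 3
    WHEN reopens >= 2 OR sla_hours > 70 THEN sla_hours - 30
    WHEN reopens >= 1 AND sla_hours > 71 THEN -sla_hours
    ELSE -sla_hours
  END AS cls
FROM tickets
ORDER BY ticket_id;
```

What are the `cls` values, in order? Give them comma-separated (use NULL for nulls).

270, -14, 120, -16, 48, -69, 57, 50, 54, -23, 159, 111

ticket_id=3: reopens >= 3 → 270
ticket_id=4: ELSE → -14
ticket_id=5: reopens >= 3 → 120
ticket_id=6: ELSE → -16
ticket_id=7: reopens >= 2 OR sla_hours > 70 → 48
ticket_id=8: ELSE → -69
ticket_id=9: reopens >= 3 → 57
ticket_id=10: reopens >= 2 OR sla_hours > 70 → 50
ticket_id=11: reopens >= 3 → 54
ticket_id=12: ELSE → -23
ticket_id=13: reopens >= 3 → 159
ticket_id=14: reopens >= 3 → 111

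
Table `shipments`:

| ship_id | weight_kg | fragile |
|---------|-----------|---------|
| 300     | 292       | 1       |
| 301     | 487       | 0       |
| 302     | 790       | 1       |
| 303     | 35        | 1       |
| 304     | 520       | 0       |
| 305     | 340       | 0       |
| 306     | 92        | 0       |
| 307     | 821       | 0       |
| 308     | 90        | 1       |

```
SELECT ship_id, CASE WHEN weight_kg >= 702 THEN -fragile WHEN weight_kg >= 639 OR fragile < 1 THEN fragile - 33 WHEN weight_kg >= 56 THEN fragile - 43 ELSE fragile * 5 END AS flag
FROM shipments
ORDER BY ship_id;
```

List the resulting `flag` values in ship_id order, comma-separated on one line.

ship_id=300: weight_kg >= 56 → -42
ship_id=301: weight_kg >= 639 OR fragile < 1 → -33
ship_id=302: weight_kg >= 702 → -1
ship_id=303: ELSE → 5
ship_id=304: weight_kg >= 639 OR fragile < 1 → -33
ship_id=305: weight_kg >= 639 OR fragile < 1 → -33
ship_id=306: weight_kg >= 639 OR fragile < 1 → -33
ship_id=307: weight_kg >= 702 → 0
ship_id=308: weight_kg >= 56 → -42

-42, -33, -1, 5, -33, -33, -33, 0, -42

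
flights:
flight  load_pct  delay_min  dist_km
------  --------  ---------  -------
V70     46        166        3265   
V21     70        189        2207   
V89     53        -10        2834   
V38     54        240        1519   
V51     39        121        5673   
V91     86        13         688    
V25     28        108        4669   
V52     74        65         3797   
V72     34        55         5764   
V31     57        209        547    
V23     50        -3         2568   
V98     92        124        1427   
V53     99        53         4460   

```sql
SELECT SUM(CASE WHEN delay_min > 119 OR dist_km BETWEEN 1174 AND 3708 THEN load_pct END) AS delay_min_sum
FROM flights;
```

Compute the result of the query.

flight=V70: ✓ → 46
flight=V21: ✓ → 70
flight=V89: ✓ → 53
flight=V38: ✓ → 54
flight=V51: ✓ → 39
flight=V91: ✗
flight=V25: ✗
flight=V52: ✗
flight=V72: ✗
flight=V31: ✓ → 57
flight=V23: ✓ → 50
flight=V98: ✓ → 92
flight=V53: ✗
delay_min_sum = 46 + 70 + 53 + 54 + 39 + 57 + 50 + 92 = 461

461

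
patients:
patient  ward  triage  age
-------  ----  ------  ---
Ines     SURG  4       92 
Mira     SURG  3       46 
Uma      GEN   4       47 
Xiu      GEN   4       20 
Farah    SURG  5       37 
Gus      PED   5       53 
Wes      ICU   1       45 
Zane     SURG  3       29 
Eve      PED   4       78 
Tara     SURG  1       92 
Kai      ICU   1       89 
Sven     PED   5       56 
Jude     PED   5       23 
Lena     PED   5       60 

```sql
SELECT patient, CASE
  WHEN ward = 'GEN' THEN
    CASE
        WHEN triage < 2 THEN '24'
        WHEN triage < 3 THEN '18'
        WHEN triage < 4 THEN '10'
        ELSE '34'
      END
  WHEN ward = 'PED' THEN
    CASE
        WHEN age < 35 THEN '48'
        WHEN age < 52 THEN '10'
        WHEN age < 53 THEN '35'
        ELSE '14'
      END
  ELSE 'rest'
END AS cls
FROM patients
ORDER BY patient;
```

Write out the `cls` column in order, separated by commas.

patient=Eve: ward='PED' → inner[ELSE] → 14
patient=Farah: ward='SURG' → outer ELSE → rest
patient=Gus: ward='PED' → inner[ELSE] → 14
patient=Ines: ward='SURG' → outer ELSE → rest
patient=Jude: ward='PED' → inner[age < 35] → 48
patient=Kai: ward='ICU' → outer ELSE → rest
patient=Lena: ward='PED' → inner[ELSE] → 14
patient=Mira: ward='SURG' → outer ELSE → rest
patient=Sven: ward='PED' → inner[ELSE] → 14
patient=Tara: ward='SURG' → outer ELSE → rest
patient=Uma: ward='GEN' → inner[ELSE] → 34
patient=Wes: ward='ICU' → outer ELSE → rest
patient=Xiu: ward='GEN' → inner[ELSE] → 34
patient=Zane: ward='SURG' → outer ELSE → rest

14, rest, 14, rest, 48, rest, 14, rest, 14, rest, 34, rest, 34, rest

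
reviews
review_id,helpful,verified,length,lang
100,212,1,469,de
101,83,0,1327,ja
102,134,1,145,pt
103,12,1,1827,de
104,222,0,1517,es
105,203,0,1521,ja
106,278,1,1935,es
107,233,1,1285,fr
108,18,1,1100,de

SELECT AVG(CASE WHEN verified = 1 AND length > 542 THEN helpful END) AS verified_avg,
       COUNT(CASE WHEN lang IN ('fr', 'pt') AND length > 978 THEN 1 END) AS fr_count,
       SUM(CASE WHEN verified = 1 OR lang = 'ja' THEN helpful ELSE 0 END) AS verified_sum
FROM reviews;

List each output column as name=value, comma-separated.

verified_avg=135.25, fr_count=1, verified_sum=1173

[verified_avg: verified = 1 AND length > 542]
review_id=100: ✗
review_id=101: ✗
review_id=102: ✗
review_id=103: ✓ → 12
review_id=104: ✗
review_id=105: ✗
review_id=106: ✓ → 278
review_id=107: ✓ → 233
review_id=108: ✓ → 18
verified_avg = (12 + 278 + 233 + 18) / 4 = 135.25
—
[fr_count: lang IN ('fr', 'pt') AND length > 978]
review_id=100: ✗
review_id=101: ✗
review_id=102: ✗
review_id=103: ✗
review_id=104: ✗
review_id=105: ✗
review_id=106: ✗
review_id=107: ✓ → 1
review_id=108: ✗
fr_count = COUNT(1) = 1
—
[verified_sum: verified = 1 OR lang = 'ja']
review_id=100: ✓ → 212
review_id=101: ✓ → 83
review_id=102: ✓ → 134
review_id=103: ✓ → 12
review_id=104: ✗
review_id=105: ✓ → 203
review_id=106: ✓ → 278
review_id=107: ✓ → 233
review_id=108: ✓ → 18
verified_sum = 212 + 83 + 134 + 12 + 203 + 278 + 233 + 18 = 1173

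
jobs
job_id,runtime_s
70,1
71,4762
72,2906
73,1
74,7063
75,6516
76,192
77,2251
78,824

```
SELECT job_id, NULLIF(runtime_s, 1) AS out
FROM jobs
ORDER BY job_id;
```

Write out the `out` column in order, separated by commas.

job_id=70: runtime_s=1 vs 1: equal → NULL
job_id=71: runtime_s=4762 vs 1: differ → 4762
job_id=72: runtime_s=2906 vs 1: differ → 2906
job_id=73: runtime_s=1 vs 1: equal → NULL
job_id=74: runtime_s=7063 vs 1: differ → 7063
job_id=75: runtime_s=6516 vs 1: differ → 6516
job_id=76: runtime_s=192 vs 1: differ → 192
job_id=77: runtime_s=2251 vs 1: differ → 2251
job_id=78: runtime_s=824 vs 1: differ → 824

NULL, 4762, 2906, NULL, 7063, 6516, 192, 2251, 824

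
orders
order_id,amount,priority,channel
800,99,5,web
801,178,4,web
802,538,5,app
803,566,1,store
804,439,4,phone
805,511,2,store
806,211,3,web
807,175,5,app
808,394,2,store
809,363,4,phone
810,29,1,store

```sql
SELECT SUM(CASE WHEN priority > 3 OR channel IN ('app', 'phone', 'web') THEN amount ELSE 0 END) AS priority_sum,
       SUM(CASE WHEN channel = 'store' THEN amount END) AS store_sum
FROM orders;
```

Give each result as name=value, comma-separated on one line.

priority_sum=2003, store_sum=1500

[priority_sum: priority > 3 OR channel IN ('app', 'phone', 'web')]
order_id=800: ✓ → 99
order_id=801: ✓ → 178
order_id=802: ✓ → 538
order_id=803: ✗
order_id=804: ✓ → 439
order_id=805: ✗
order_id=806: ✓ → 211
order_id=807: ✓ → 175
order_id=808: ✗
order_id=809: ✓ → 363
order_id=810: ✗
priority_sum = 99 + 178 + 538 + 439 + 211 + 175 + 363 = 2003
—
[store_sum: channel = 'store']
order_id=800: ✗
order_id=801: ✗
order_id=802: ✗
order_id=803: ✓ → 566
order_id=804: ✗
order_id=805: ✓ → 511
order_id=806: ✗
order_id=807: ✗
order_id=808: ✓ → 394
order_id=809: ✗
order_id=810: ✓ → 29
store_sum = 566 + 511 + 394 + 29 = 1500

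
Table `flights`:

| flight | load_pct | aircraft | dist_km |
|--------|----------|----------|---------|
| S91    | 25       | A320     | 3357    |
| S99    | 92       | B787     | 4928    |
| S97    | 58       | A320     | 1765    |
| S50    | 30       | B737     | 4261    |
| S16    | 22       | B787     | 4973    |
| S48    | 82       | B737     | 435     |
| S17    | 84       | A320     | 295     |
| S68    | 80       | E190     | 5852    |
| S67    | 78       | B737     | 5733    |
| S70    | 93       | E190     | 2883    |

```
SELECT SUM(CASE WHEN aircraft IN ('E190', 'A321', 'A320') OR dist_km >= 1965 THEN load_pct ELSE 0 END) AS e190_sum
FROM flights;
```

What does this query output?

flight=S91: ✓ → 25
flight=S99: ✓ → 92
flight=S97: ✓ → 58
flight=S50: ✓ → 30
flight=S16: ✓ → 22
flight=S48: ✗
flight=S17: ✓ → 84
flight=S68: ✓ → 80
flight=S67: ✓ → 78
flight=S70: ✓ → 93
e190_sum = 25 + 92 + 58 + 30 + 22 + 84 + 80 + 78 + 93 = 562

562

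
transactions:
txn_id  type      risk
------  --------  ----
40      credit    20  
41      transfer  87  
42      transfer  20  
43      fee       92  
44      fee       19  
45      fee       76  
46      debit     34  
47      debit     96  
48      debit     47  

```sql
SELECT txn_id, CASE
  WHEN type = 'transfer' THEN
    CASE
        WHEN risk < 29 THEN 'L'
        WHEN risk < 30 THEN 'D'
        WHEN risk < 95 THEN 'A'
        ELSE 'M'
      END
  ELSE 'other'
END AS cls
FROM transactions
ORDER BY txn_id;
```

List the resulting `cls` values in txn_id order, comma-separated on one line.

other, A, L, other, other, other, other, other, other

txn_id=40: type='credit' → outer ELSE → other
txn_id=41: type='transfer' → inner[risk < 95] → A
txn_id=42: type='transfer' → inner[risk < 29] → L
txn_id=43: type='fee' → outer ELSE → other
txn_id=44: type='fee' → outer ELSE → other
txn_id=45: type='fee' → outer ELSE → other
txn_id=46: type='debit' → outer ELSE → other
txn_id=47: type='debit' → outer ELSE → other
txn_id=48: type='debit' → outer ELSE → other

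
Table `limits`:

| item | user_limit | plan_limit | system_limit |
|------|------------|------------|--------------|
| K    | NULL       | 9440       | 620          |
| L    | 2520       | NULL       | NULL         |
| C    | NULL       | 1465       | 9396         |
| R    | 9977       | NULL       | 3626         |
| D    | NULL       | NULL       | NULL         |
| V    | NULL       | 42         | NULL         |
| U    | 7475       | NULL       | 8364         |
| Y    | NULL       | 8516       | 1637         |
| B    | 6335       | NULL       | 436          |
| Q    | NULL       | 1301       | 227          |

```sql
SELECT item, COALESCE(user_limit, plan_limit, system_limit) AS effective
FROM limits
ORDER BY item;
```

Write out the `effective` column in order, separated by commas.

item=B: user_limit=6335 → 6335
item=C: user_limit=NULL, plan_limit=1465 → 1465
item=D: user_limit=NULL, plan_limit=NULL, system_limit=NULL (all NULL) → NULL
item=K: user_limit=NULL, plan_limit=9440 → 9440
item=L: user_limit=2520 → 2520
item=Q: user_limit=NULL, plan_limit=1301 → 1301
item=R: user_limit=9977 → 9977
item=U: user_limit=7475 → 7475
item=V: user_limit=NULL, plan_limit=42 → 42
item=Y: user_limit=NULL, plan_limit=8516 → 8516

6335, 1465, NULL, 9440, 2520, 1301, 9977, 7475, 42, 8516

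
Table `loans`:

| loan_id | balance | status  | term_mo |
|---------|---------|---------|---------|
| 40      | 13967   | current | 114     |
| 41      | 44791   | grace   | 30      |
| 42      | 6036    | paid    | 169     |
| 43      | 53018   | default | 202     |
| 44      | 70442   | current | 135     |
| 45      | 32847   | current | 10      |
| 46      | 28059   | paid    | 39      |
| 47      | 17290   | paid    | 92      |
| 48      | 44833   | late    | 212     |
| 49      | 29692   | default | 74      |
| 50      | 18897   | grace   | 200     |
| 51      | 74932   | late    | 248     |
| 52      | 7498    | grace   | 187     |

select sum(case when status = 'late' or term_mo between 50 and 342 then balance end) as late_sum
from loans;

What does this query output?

336605

loan_id=40: ✓ → 13967
loan_id=41: ✗
loan_id=42: ✓ → 6036
loan_id=43: ✓ → 53018
loan_id=44: ✓ → 70442
loan_id=45: ✗
loan_id=46: ✗
loan_id=47: ✓ → 17290
loan_id=48: ✓ → 44833
loan_id=49: ✓ → 29692
loan_id=50: ✓ → 18897
loan_id=51: ✓ → 74932
loan_id=52: ✓ → 7498
late_sum = 13967 + 6036 + 53018 + 70442 + 17290 + 44833 + 29692 + 18897 + 74932 + 7498 = 336605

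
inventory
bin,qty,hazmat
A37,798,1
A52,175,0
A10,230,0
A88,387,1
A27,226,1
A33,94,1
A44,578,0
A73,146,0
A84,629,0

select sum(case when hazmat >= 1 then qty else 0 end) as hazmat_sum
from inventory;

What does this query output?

1505

bin=A37: ✓ → 798
bin=A52: ✗
bin=A10: ✗
bin=A88: ✓ → 387
bin=A27: ✓ → 226
bin=A33: ✓ → 94
bin=A44: ✗
bin=A73: ✗
bin=A84: ✗
hazmat_sum = 798 + 387 + 226 + 94 = 1505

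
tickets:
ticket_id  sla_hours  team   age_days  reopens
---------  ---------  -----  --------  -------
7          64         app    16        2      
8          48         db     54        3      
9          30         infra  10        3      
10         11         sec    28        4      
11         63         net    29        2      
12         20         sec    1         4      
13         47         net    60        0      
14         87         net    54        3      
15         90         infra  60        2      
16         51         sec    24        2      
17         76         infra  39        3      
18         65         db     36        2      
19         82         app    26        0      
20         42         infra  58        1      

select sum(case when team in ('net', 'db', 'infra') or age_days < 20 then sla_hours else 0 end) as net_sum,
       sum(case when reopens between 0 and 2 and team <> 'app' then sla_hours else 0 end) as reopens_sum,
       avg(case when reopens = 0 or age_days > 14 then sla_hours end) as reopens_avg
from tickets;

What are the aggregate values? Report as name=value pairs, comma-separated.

net_sum=632, reopens_sum=358, reopens_avg=60.5

[net_sum: team in ('net', 'db', 'infra') or age_days < 20]
ticket_id=7: ✓ → 64
ticket_id=8: ✓ → 48
ticket_id=9: ✓ → 30
ticket_id=10: ✗
ticket_id=11: ✓ → 63
ticket_id=12: ✓ → 20
ticket_id=13: ✓ → 47
ticket_id=14: ✓ → 87
ticket_id=15: ✓ → 90
ticket_id=16: ✗
ticket_id=17: ✓ → 76
ticket_id=18: ✓ → 65
ticket_id=19: ✗
ticket_id=20: ✓ → 42
net_sum = 64 + 48 + 30 + 63 + 20 + 47 + 87 + 90 + 76 + 65 + 42 = 632
—
[reopens_sum: reopens between 0 and 2 and team <> 'app']
ticket_id=7: ✗
ticket_id=8: ✗
ticket_id=9: ✗
ticket_id=10: ✗
ticket_id=11: ✓ → 63
ticket_id=12: ✗
ticket_id=13: ✓ → 47
ticket_id=14: ✗
ticket_id=15: ✓ → 90
ticket_id=16: ✓ → 51
ticket_id=17: ✗
ticket_id=18: ✓ → 65
ticket_id=19: ✗
ticket_id=20: ✓ → 42
reopens_sum = 63 + 47 + 90 + 51 + 65 + 42 = 358
—
[reopens_avg: reopens = 0 or age_days > 14]
ticket_id=7: ✓ → 64
ticket_id=8: ✓ → 48
ticket_id=9: ✗
ticket_id=10: ✓ → 11
ticket_id=11: ✓ → 63
ticket_id=12: ✗
ticket_id=13: ✓ → 47
ticket_id=14: ✓ → 87
ticket_id=15: ✓ → 90
ticket_id=16: ✓ → 51
ticket_id=17: ✓ → 76
ticket_id=18: ✓ → 65
ticket_id=19: ✓ → 82
ticket_id=20: ✓ → 42
reopens_avg = (64 + 48 + 11 + 63 + 47 + 87 + 90 + 51 + 76 + 65 + 82 + 42) / 12 = 60.5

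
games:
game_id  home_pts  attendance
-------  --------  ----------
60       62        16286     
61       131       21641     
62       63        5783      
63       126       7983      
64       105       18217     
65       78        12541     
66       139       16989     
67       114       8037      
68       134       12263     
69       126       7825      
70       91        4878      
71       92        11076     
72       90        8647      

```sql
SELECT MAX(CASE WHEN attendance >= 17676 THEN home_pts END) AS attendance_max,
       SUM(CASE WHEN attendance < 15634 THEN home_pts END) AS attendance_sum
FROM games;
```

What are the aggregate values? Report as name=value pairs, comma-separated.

[attendance_max: attendance >= 17676]
game_id=60: ✗
game_id=61: ✓ → 131
game_id=62: ✗
game_id=63: ✗
game_id=64: ✓ → 105
game_id=65: ✗
game_id=66: ✗
game_id=67: ✗
game_id=68: ✗
game_id=69: ✗
game_id=70: ✗
game_id=71: ✗
game_id=72: ✗
attendance_max = MAX(131, 105) = 131
—
[attendance_sum: attendance < 15634]
game_id=60: ✗
game_id=61: ✗
game_id=62: ✓ → 63
game_id=63: ✓ → 126
game_id=64: ✗
game_id=65: ✓ → 78
game_id=66: ✗
game_id=67: ✓ → 114
game_id=68: ✓ → 134
game_id=69: ✓ → 126
game_id=70: ✓ → 91
game_id=71: ✓ → 92
game_id=72: ✓ → 90
attendance_sum = 63 + 126 + 78 + 114 + 134 + 126 + 91 + 92 + 90 = 914

attendance_max=131, attendance_sum=914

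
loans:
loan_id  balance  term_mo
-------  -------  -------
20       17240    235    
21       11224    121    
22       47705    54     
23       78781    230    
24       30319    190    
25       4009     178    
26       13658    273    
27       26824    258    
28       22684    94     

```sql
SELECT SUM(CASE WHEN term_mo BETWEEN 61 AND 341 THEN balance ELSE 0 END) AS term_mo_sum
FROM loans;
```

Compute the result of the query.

loan_id=20: ✓ → 17240
loan_id=21: ✓ → 11224
loan_id=22: ✗
loan_id=23: ✓ → 78781
loan_id=24: ✓ → 30319
loan_id=25: ✓ → 4009
loan_id=26: ✓ → 13658
loan_id=27: ✓ → 26824
loan_id=28: ✓ → 22684
term_mo_sum = 17240 + 11224 + 78781 + 30319 + 4009 + 13658 + 26824 + 22684 = 204739

204739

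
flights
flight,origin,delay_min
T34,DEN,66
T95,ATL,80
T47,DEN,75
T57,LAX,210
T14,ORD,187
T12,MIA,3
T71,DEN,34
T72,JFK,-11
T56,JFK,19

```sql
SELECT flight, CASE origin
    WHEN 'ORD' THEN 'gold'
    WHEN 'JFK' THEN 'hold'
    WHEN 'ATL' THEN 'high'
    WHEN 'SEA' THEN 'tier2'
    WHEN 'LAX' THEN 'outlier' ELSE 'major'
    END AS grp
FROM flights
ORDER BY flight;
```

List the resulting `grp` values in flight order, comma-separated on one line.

flight=T12: ELSE → major
flight=T14: origin='ORD' → gold
flight=T34: ELSE → major
flight=T47: ELSE → major
flight=T56: origin='JFK' → hold
flight=T57: origin='LAX' → outlier
flight=T71: ELSE → major
flight=T72: origin='JFK' → hold
flight=T95: origin='ATL' → high

major, gold, major, major, hold, outlier, major, hold, high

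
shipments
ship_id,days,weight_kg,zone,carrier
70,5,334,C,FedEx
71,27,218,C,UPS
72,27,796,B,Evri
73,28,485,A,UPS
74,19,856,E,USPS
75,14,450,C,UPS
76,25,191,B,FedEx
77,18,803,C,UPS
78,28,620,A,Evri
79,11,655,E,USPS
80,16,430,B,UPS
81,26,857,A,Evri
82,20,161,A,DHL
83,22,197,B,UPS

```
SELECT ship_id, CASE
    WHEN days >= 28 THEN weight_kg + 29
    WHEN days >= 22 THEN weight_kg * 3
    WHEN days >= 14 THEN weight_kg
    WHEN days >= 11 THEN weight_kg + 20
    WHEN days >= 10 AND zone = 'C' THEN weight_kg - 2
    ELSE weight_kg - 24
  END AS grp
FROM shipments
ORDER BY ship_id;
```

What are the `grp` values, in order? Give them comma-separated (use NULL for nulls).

310, 654, 2388, 514, 856, 450, 573, 803, 649, 675, 430, 2571, 161, 591

ship_id=70: ELSE → 310
ship_id=71: days >= 22 → 654
ship_id=72: days >= 22 → 2388
ship_id=73: days >= 28 → 514
ship_id=74: days >= 14 → 856
ship_id=75: days >= 14 → 450
ship_id=76: days >= 22 → 573
ship_id=77: days >= 14 → 803
ship_id=78: days >= 28 → 649
ship_id=79: days >= 11 → 675
ship_id=80: days >= 14 → 430
ship_id=81: days >= 22 → 2571
ship_id=82: days >= 14 → 161
ship_id=83: days >= 22 → 591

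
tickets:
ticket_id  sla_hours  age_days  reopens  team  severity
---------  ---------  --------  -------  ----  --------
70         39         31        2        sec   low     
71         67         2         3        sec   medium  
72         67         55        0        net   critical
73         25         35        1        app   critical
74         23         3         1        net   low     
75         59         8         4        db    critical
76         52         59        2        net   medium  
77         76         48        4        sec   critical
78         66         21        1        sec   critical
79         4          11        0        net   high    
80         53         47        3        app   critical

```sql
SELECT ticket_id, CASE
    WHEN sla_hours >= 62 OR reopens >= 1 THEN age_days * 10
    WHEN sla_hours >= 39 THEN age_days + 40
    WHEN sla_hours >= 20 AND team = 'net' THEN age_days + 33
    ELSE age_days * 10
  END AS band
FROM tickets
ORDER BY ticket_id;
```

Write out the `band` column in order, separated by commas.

310, 20, 550, 350, 30, 80, 590, 480, 210, 110, 470

ticket_id=70: sla_hours >= 62 OR reopens >= 1 → 310
ticket_id=71: sla_hours >= 62 OR reopens >= 1 → 20
ticket_id=72: sla_hours >= 62 OR reopens >= 1 → 550
ticket_id=73: sla_hours >= 62 OR reopens >= 1 → 350
ticket_id=74: sla_hours >= 62 OR reopens >= 1 → 30
ticket_id=75: sla_hours >= 62 OR reopens >= 1 → 80
ticket_id=76: sla_hours >= 62 OR reopens >= 1 → 590
ticket_id=77: sla_hours >= 62 OR reopens >= 1 → 480
ticket_id=78: sla_hours >= 62 OR reopens >= 1 → 210
ticket_id=79: ELSE → 110
ticket_id=80: sla_hours >= 62 OR reopens >= 1 → 470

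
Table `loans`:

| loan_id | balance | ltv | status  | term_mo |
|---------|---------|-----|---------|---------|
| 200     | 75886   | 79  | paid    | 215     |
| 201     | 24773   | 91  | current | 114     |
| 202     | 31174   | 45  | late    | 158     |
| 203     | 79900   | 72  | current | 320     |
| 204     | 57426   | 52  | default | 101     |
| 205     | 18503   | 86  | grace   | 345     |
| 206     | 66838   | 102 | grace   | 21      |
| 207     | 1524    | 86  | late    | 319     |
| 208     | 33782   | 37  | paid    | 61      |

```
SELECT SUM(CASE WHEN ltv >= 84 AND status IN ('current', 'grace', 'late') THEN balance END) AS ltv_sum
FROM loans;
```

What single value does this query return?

111638

loan_id=200: ✗
loan_id=201: ✓ → 24773
loan_id=202: ✗
loan_id=203: ✗
loan_id=204: ✗
loan_id=205: ✓ → 18503
loan_id=206: ✓ → 66838
loan_id=207: ✓ → 1524
loan_id=208: ✗
ltv_sum = 24773 + 18503 + 66838 + 1524 = 111638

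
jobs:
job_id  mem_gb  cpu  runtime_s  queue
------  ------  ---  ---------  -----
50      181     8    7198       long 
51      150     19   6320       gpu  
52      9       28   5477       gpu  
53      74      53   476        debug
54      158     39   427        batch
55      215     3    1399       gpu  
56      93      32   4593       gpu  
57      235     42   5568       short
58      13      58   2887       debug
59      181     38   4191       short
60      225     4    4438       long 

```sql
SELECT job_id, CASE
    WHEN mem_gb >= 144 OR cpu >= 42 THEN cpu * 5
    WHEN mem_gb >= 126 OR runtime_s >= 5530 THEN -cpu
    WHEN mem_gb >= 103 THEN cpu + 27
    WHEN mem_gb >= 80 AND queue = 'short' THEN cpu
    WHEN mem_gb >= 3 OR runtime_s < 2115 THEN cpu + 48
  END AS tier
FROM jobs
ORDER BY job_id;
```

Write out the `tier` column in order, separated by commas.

40, 95, 76, 265, 195, 15, 80, 210, 290, 190, 20

job_id=50: mem_gb >= 144 OR cpu >= 42 → 40
job_id=51: mem_gb >= 144 OR cpu >= 42 → 95
job_id=52: mem_gb >= 3 OR runtime_s < 2115 → 76
job_id=53: mem_gb >= 144 OR cpu >= 42 → 265
job_id=54: mem_gb >= 144 OR cpu >= 42 → 195
job_id=55: mem_gb >= 144 OR cpu >= 42 → 15
job_id=56: mem_gb >= 3 OR runtime_s < 2115 → 80
job_id=57: mem_gb >= 144 OR cpu >= 42 → 210
job_id=58: mem_gb >= 144 OR cpu >= 42 → 290
job_id=59: mem_gb >= 144 OR cpu >= 42 → 190
job_id=60: mem_gb >= 144 OR cpu >= 42 → 20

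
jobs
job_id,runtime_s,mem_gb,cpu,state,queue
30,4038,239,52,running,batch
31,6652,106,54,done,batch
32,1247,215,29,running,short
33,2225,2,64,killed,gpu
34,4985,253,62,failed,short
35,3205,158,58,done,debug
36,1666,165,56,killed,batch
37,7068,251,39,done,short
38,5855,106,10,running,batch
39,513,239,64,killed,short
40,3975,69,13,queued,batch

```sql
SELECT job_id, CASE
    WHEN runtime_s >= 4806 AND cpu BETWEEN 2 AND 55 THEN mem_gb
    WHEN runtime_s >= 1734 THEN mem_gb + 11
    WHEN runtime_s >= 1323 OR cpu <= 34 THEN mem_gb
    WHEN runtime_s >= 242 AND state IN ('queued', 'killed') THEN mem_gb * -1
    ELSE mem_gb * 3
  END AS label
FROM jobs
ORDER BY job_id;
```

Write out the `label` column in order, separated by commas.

250, 106, 215, 13, 264, 169, 165, 251, 106, -239, 80

job_id=30: runtime_s >= 1734 → 250
job_id=31: runtime_s >= 4806 AND cpu BETWEEN 2 AND 55 → 106
job_id=32: runtime_s >= 1323 OR cpu <= 34 → 215
job_id=33: runtime_s >= 1734 → 13
job_id=34: runtime_s >= 1734 → 264
job_id=35: runtime_s >= 1734 → 169
job_id=36: runtime_s >= 1323 OR cpu <= 34 → 165
job_id=37: runtime_s >= 4806 AND cpu BETWEEN 2 AND 55 → 251
job_id=38: runtime_s >= 4806 AND cpu BETWEEN 2 AND 55 → 106
job_id=39: runtime_s >= 242 AND state IN ('queued', 'killed') → -239
job_id=40: runtime_s >= 1734 → 80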